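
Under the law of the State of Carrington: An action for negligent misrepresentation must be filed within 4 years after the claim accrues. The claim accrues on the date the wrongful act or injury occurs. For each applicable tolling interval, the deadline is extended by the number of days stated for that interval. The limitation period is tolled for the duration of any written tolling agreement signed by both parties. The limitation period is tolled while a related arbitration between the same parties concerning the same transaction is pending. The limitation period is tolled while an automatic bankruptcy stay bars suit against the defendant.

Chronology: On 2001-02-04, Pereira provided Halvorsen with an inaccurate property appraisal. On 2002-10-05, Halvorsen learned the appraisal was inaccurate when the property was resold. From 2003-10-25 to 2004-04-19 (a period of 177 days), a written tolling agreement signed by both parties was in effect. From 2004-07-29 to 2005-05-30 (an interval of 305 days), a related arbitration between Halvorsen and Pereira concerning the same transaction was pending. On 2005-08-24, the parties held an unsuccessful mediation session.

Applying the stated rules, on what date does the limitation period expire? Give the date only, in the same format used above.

2006-06-01

Accrual is governed by the date of the act, so the period began to run on 2001-02-04; the later discovery on 2002-10-05 is irrelevant under the stated rule.
The untolled deadline — 4 years after 2001-02-04 — is 2005-02-04.
The period was tolled for 177 days by the written tolling agreement (2003-10-25 to 2004-04-19), pushing the deadline to 2005-07-31.
The period was tolled for 305 days by the pending related arbitration (2004-07-29 to 2005-05-30), pushing the deadline to 2006-06-01.
Nothing else in the chronology tolls or restarts the period.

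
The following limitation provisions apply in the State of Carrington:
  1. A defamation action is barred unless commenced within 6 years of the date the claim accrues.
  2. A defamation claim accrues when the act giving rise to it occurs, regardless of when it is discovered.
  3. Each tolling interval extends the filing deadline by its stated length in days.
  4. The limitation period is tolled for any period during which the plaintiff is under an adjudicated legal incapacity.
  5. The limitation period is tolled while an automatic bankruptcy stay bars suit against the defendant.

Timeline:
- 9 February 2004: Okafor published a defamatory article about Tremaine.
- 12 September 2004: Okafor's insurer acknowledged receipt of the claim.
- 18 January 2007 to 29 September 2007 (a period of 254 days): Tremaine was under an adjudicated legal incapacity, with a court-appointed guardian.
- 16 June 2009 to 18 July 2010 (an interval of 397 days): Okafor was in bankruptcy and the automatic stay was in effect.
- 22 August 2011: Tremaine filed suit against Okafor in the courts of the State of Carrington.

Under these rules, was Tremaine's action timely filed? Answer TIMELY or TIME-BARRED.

TIMELY

The limitation period began to run on 9 February 2004.
The untolled deadline — 6 years after 9 February 2004 — is 9 February 2010.
The plaintiff's legal incapacity from 18 January 2007 to 29 September 2007 tolled the period for 254 days, extending the deadline to 21 October 2010.
Because the automatic bankruptcy stay ran from 16 June 2009 to 18 July 2010, the deadline is extended by 397 days to 22 November 2011.
Nothing else in the chronology tolls or restarts the period.
Filing on 22 August 2011 beat the 22 November 2011 deadline — the action is timely.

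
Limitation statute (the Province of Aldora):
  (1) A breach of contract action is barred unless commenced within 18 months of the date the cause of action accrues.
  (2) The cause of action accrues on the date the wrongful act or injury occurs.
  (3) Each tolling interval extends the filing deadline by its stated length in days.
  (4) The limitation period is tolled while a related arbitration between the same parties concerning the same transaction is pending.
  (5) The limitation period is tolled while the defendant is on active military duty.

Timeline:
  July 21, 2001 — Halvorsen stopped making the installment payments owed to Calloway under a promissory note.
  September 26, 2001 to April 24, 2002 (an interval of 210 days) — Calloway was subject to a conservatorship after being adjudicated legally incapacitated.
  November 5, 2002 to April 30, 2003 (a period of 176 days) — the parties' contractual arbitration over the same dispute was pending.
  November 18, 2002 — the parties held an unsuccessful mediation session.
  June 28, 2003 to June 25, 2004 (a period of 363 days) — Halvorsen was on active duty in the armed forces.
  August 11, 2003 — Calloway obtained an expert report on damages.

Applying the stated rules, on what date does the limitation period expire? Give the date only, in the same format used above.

July 13, 2004

The claim accrued on July 21, 2001, when the wrongful act occurred.
18 months from July 21, 2001 is January 21, 2003.
The pending related arbitration from November 5, 2002 to April 30, 2003 tolled the period for 176 days, extending the deadline to July 16, 2003.
Because the defendant's active military service ran from June 28, 2003 to June 25, 2004, the deadline is extended by 363 days to July 13, 2004.
The plaintiff's legal incapacity from September 26, 2001 to April 24, 2002 does not toll the period, because no stated rule makes the plaintiff's incapacity a tolling event.
The other events in the timeline have no effect on the limitation period under the stated rules.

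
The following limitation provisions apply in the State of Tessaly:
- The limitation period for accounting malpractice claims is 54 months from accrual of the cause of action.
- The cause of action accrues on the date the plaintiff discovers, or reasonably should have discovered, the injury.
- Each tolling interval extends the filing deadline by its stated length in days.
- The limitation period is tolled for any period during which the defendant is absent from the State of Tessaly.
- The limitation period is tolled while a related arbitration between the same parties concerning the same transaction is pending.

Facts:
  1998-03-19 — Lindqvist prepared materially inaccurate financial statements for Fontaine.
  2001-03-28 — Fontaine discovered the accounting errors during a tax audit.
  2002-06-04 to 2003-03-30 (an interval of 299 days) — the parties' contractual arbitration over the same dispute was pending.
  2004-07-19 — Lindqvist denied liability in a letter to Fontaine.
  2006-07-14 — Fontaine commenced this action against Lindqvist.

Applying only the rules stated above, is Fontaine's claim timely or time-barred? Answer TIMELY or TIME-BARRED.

TIMELY

The claim did not accrue until Fontaine discovered the injury on 2001-03-28; the 1998-03-19 act date does not start the clock under the stated rule.
The untolled deadline — 54 months after 2001-03-28 — is 2005-09-28.
The pending related arbitration from 2002-06-04 to 2003-03-30 tolled the period for 299 days, extending the deadline to 2006-07-24.
None of the other events listed affects the running of the period under the stated rules.
The 2006-07-14 filing precedes the 2006-07-24 deadline; the claim is timely.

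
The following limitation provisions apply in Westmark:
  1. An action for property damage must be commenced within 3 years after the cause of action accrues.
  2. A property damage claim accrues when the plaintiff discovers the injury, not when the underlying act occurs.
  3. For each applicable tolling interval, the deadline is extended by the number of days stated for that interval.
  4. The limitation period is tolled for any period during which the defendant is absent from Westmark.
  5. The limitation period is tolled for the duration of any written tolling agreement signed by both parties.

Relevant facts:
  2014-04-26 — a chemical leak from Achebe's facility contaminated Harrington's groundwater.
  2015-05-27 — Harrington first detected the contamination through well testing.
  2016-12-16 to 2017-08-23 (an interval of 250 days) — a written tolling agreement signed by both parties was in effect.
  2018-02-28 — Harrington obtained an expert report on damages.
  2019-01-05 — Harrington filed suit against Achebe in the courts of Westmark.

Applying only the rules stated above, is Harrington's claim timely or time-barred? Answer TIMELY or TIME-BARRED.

TIMELY

The claim did not accrue until Harrington discovered the injury on 2015-05-27; the 2014-04-26 act date does not start the clock under the stated rule.
Adding the 3 years base period to 2015-05-27 gives a deadline of 2018-05-27, before any tolling.
The period was tolled for 250 days by the written tolling agreement (2016-12-16 to 2017-08-23), pushing the deadline to 2019-02-01.
The other events in the timeline have no effect on the limitation period under the stated rules.
Filing on 2019-01-05 beat the 2019-02-01 deadline — the action is timely.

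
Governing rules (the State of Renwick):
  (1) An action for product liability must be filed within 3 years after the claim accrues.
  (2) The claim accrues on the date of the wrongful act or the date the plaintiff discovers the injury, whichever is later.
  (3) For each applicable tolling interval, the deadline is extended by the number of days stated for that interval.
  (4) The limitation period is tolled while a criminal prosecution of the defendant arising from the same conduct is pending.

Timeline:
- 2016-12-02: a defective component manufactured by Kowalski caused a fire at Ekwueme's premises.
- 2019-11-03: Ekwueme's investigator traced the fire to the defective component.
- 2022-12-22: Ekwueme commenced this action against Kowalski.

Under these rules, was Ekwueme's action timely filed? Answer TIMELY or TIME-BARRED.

Taking the later of the act (2016-12-02) and discovery (2019-11-03), the claim accrued on 2019-11-03.
The untolled deadline — 3 years after 2019-11-03 — is 2022-11-03.
Filing on 2022-12-22 missed the 2022-11-03 deadline — the action is time-barred.

TIME-BARRED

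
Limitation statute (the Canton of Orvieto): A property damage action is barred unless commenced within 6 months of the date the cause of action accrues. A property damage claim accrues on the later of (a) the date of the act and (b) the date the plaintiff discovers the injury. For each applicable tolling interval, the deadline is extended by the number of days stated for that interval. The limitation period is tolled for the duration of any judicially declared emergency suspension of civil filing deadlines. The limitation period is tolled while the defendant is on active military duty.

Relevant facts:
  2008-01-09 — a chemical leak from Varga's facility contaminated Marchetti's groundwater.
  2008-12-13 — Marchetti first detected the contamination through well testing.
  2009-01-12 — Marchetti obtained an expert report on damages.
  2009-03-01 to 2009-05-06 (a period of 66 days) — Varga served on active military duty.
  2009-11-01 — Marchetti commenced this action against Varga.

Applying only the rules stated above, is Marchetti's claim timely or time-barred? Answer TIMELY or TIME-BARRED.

Taking the later of the act (2008-01-09) and discovery (2008-12-13), the claim accrued on 2008-12-13.
Adding the 6 months base period to 2008-12-13 gives a deadline of 2009-06-13, before any tolling.
The period was tolled for 66 days by the defendant's active military service (2009-03-01 to 2009-05-06), pushing the deadline to 2009-08-18.
The other events in the timeline have no effect on the limitation period under the stated rules.
The 2009-11-01 filing falls after the 2009-08-18 deadline; the claim is time-barred.

TIME-BARRED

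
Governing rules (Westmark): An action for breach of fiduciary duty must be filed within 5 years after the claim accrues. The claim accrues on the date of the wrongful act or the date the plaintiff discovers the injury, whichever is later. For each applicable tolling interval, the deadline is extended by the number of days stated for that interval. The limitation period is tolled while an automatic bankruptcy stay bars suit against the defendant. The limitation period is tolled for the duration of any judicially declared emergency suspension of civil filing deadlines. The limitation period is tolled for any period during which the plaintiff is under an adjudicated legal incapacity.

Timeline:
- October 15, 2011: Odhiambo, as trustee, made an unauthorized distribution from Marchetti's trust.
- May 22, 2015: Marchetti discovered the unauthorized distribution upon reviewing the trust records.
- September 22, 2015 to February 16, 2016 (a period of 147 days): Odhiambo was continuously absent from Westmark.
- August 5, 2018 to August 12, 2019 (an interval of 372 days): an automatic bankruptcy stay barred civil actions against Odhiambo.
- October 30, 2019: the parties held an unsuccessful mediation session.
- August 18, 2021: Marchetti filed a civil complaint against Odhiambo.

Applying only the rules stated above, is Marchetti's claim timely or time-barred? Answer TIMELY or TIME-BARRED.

TIME-BARRED

Taking the later of the act (October 15, 2011) and discovery (May 22, 2015), the claim accrued on May 22, 2015.
5 years from May 22, 2015 is May 22, 2020.
The period was tolled for 372 days by the automatic bankruptcy stay (August 5, 2018 to August 12, 2019), pushing the deadline to May 29, 2021.
The defendant's absence from the jurisdiction from September 22, 2015 to February 16, 2016 does not toll the period, because no stated rule makes the defendant's absence a tolling event.
None of the other events listed affects the running of the period under the stated rules.
Filing on August 18, 2021 missed the May 29, 2021 deadline — the action is time-barred.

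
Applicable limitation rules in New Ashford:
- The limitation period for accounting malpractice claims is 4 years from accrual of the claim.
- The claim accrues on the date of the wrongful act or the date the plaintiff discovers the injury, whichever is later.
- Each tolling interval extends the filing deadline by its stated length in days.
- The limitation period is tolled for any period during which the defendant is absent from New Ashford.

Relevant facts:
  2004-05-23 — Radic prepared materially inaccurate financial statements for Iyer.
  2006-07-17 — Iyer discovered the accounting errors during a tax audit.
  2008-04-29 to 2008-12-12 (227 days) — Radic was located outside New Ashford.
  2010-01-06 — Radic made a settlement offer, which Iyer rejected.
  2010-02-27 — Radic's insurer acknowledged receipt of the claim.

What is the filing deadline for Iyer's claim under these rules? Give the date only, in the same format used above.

2011-03-01

Taking the later of the act (2004-05-23) and discovery (2006-07-17), the claim accrued on 2006-07-17.
4 years from 2006-07-17 is 2010-07-17.
The defendant's absence from the jurisdiction from 2008-04-29 to 2008-12-12 tolled the period for 227 days, extending the deadline to 2011-03-01.
None of the other events listed affects the running of the period under the stated rules.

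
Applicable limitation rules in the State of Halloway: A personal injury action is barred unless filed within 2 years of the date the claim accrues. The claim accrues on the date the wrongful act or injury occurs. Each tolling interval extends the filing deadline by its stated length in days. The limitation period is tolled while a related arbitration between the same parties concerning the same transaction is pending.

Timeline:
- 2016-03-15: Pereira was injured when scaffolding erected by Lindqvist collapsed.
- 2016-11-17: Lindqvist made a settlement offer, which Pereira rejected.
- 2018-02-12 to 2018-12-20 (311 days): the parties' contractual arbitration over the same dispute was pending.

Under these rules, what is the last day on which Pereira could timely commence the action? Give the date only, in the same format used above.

The claim accrued on 2016-03-15, the date of the act.
The untolled deadline — 2 years after 2016-03-15 — is 2018-03-15.
The period was tolled for 311 days by the pending related arbitration (2018-02-12 to 2018-12-20), pushing the deadline to 2019-01-20.
Nothing else in the chronology tolls or restarts the period.

2019-01-20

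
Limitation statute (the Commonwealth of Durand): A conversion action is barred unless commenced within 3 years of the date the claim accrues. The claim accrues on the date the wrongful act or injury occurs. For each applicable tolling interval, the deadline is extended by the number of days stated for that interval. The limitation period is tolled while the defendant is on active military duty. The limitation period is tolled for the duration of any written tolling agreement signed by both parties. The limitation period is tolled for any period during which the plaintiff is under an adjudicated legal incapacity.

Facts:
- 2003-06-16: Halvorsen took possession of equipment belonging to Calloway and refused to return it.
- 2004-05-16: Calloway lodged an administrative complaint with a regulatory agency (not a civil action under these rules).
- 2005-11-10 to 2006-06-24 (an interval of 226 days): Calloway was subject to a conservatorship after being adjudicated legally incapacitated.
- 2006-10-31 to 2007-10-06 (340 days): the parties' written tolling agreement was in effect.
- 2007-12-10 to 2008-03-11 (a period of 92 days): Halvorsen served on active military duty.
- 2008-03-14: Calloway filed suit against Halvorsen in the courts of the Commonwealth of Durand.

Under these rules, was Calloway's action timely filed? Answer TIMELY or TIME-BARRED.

TIMELY

The claim accrued on 2003-06-16, the date of the act.
The untolled deadline — 3 years after 2003-06-16 — is 2006-06-16.
The period was tolled for 226 days by the plaintiff's legal incapacity (2005-11-10 to 2006-06-24), pushing the deadline to 2007-01-28.
Because the written tolling agreement ran from 2006-10-31 to 2007-10-06, the deadline is extended by 340 days to 2008-01-03.
Because the defendant's active military service ran from 2007-12-10 to 2008-03-11, the deadline is extended by 92 days to 2008-04-04.
None of the other events listed affects the running of the period under the stated rules.
Calloway filed on 2008-03-14, before the 2008-04-04 deadline, so the action is timely.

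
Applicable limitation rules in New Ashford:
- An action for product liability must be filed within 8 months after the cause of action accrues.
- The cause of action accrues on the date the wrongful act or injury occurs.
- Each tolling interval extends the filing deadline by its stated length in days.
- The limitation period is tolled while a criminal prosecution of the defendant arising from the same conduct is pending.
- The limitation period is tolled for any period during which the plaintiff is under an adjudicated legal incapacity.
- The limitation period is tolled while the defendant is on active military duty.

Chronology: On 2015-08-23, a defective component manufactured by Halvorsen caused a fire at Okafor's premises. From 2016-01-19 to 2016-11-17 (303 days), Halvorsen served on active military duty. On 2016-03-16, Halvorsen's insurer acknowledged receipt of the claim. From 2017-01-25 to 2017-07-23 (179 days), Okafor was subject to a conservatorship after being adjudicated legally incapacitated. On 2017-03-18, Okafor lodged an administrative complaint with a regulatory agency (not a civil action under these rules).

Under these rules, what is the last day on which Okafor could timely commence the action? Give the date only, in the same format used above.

2017-08-18

The claim accrued on 2015-08-23, when the wrongful act occurred.
The untolled deadline — 8 months after 2015-08-23 — is 2016-04-23.
The period was tolled for 303 days by the defendant's active military service (2016-01-19 to 2016-11-17), pushing the deadline to 2017-02-20.
Because the plaintiff's legal incapacity ran from 2017-01-25 to 2017-07-23, the deadline is extended by 179 days to 2017-08-18.
None of the other events listed affects the running of the period under the stated rules.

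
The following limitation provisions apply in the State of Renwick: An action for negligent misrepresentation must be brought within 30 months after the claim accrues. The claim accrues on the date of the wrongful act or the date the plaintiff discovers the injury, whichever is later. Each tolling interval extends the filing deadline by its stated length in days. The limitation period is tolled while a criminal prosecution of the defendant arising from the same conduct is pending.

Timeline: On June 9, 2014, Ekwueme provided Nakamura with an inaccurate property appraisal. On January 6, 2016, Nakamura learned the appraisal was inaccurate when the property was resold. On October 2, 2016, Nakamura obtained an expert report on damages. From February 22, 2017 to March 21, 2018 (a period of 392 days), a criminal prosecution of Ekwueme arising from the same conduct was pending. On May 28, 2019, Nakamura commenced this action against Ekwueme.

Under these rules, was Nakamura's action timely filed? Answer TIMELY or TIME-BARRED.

TIMELY

The claim accrued on January 6, 2016 — the later of the June 9, 2014 act and the January 6, 2016 discovery.
The untolled deadline — 30 months after January 6, 2016 — is July 6, 2018.
The pending criminal prosecution from February 22, 2017 to March 21, 2018 tolled the period for 392 days, extending the deadline to August 2, 2019.
The other events in the timeline have no effect on the limitation period under the stated rules.
The May 28, 2019 filing precedes the August 2, 2019 deadline; the claim is timely.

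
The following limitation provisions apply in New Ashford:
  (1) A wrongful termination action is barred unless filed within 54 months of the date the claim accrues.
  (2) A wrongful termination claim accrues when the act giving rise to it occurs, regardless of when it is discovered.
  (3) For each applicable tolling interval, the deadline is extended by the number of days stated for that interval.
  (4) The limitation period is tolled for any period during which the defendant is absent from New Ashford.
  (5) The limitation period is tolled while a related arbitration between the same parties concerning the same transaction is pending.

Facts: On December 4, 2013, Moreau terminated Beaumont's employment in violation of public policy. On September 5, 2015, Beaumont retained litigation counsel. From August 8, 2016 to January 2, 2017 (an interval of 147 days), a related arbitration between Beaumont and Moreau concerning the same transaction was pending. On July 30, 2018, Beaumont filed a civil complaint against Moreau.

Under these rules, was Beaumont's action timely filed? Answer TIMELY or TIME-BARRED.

The limitation period began to run on December 4, 2013.
54 months from December 4, 2013 is June 4, 2018.
Because the pending related arbitration ran from August 8, 2016 to January 2, 2017, the deadline is extended by 147 days to October 29, 2018.
The other events in the timeline have no effect on the limitation period under the stated rules.
Beaumont filed on July 30, 2018, before the October 29, 2018 deadline, so the action is timely.

TIMELY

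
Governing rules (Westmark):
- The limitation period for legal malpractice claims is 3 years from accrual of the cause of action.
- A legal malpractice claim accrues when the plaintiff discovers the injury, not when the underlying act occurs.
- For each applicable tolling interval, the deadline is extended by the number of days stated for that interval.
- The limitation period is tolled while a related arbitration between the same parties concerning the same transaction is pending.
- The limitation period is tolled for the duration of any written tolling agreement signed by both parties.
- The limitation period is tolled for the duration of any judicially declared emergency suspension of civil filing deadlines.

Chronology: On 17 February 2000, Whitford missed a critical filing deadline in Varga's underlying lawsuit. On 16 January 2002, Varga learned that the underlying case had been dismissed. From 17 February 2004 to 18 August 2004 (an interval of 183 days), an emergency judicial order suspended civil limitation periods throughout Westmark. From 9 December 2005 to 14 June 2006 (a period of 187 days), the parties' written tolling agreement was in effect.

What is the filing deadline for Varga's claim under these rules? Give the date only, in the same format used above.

Accrual is tied to discovery, so the period began on 16 January 2002 rather than on 17 February 2000 when the act occurred.
The untolled deadline — 3 years after 16 January 2002 — is 16 January 2005.
The period was tolled for 183 days by the emergency suspension of filing deadlines (17 February 2004 to 18 August 2004), pushing the deadline to 18 July 2005.
By the time the written tolling agreement began on 9 December 2005, the limitation period had already expired on 18 July 2005; that interval cannot revive it.

18 July 2005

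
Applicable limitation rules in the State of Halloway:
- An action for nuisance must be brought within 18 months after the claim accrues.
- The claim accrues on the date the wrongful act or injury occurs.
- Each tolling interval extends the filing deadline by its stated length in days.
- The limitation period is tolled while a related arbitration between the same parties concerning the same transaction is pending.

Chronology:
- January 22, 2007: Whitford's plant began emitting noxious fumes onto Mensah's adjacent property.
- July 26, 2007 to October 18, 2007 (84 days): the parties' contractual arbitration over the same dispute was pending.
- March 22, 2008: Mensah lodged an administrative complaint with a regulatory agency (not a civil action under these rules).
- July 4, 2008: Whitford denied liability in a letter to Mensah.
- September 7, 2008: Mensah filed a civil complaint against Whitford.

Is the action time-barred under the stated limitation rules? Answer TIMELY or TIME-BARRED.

The limitation period began to run on January 22, 2007.
18 months from January 22, 2007 is July 22, 2008.
The period was tolled for 84 days by the pending related arbitration (July 26, 2007 to October 18, 2007), pushing the deadline to October 14, 2008.
The other events in the timeline have no effect on the limitation period under the stated rules.
Filing on September 7, 2008 beat the October 14, 2008 deadline — the action is timely.

TIMELY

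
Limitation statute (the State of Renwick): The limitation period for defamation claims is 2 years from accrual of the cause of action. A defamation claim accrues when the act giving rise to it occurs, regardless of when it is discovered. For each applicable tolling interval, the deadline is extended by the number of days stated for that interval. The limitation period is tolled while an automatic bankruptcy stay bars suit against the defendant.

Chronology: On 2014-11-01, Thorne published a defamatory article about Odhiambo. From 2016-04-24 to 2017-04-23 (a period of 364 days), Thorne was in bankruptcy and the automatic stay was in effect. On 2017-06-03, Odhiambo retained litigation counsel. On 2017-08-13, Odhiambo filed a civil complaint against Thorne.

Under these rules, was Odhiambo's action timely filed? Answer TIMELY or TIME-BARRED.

TIMELY

The claim accrued on 2014-11-01, when the wrongful act occurred.
Adding the 2 years base period to 2014-11-01 gives a deadline of 2016-11-01, before any tolling.
The period was tolled for 364 days by the automatic bankruptcy stay (2016-04-24 to 2017-04-23), pushing the deadline to 2017-10-31.
The other events in the timeline have no effect on the limitation period under the stated rules.
Filing on 2017-08-13 beat the 2017-10-31 deadline — the action is timely.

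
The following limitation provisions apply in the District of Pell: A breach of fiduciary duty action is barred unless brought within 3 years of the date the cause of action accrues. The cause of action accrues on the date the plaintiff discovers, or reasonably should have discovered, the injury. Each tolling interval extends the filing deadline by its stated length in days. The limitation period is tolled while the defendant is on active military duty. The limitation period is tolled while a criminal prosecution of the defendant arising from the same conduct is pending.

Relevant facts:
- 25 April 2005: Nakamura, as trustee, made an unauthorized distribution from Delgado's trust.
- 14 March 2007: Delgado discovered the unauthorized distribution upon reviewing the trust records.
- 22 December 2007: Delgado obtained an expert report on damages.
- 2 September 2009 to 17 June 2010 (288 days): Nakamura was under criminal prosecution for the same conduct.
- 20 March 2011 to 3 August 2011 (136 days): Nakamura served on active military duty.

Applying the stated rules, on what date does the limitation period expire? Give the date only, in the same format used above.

The claim did not accrue until Delgado discovered the injury on 14 March 2007; the 25 April 2005 act date does not start the clock under the stated rule.
The untolled deadline — 3 years after 14 March 2007 — is 14 March 2010.
Because the pending criminal prosecution ran from 2 September 2009 to 17 June 2010, the deadline is extended by 288 days to 27 December 2010.
By the time the defendant's active military service began on 20 March 2011, the limitation period had already expired on 27 December 2010; that interval cannot revive it.
Nothing else in the chronology tolls or restarts the period.

27 December 2010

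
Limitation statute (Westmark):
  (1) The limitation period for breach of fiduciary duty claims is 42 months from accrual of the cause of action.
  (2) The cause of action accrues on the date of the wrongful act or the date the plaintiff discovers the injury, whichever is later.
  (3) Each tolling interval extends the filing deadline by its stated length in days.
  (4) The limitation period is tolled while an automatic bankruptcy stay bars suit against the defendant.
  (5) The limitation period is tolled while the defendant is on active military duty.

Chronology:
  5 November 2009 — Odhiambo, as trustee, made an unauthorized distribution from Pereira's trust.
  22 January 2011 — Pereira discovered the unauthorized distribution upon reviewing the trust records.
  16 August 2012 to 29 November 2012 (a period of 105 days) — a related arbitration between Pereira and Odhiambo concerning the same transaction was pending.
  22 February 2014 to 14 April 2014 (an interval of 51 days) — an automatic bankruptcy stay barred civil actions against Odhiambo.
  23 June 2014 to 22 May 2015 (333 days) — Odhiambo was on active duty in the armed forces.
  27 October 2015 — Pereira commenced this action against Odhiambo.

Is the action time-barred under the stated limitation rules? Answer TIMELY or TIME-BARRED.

TIME-BARRED

Taking the later of the act (5 November 2009) and discovery (22 January 2011), the claim accrued on 22 January 2011.
The untolled deadline — 42 months after 22 January 2011 — is 22 July 2014.
The automatic bankruptcy stay from 22 February 2014 to 14 April 2014 tolled the period for 51 days, extending the deadline to 11 September 2014.
Because the defendant's active military service ran from 23 June 2014 to 22 May 2015, the deadline is extended by 333 days to 10 August 2015.
No stated provision tolls the period for a pending arbitration, so the interval from 16 August 2012 to 29 November 2012 has no effect on the deadline.
Pereira filed on 27 October 2015, after the 10 August 2015 deadline, so the action is time-barred.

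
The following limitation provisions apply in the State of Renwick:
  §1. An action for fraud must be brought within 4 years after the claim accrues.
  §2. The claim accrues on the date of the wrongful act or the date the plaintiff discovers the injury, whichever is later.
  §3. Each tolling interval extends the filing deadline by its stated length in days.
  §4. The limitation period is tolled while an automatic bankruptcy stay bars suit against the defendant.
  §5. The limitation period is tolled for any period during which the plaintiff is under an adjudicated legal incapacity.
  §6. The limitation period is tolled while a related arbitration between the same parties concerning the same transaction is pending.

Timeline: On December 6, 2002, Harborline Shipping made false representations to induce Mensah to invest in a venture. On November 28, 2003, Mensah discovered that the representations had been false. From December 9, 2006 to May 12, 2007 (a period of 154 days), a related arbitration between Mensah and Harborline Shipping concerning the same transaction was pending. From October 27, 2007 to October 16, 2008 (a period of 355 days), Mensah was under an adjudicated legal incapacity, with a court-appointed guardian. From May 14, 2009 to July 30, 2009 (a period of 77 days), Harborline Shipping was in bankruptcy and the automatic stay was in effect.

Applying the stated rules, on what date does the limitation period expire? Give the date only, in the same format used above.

Taking the later of the act (December 6, 2002) and discovery (November 28, 2003), the claim accrued on November 28, 2003.
4 years from November 28, 2003 is November 28, 2007.
Because the pending related arbitration ran from December 9, 2006 to May 12, 2007, the deadline is extended by 154 days to April 30, 2008.
Because the plaintiff's legal incapacity ran from October 27, 2007 to October 16, 2008, the deadline is extended by 355 days to April 20, 2009.
By the time the automatic bankruptcy stay began on May 14, 2009, the limitation period had already expired on April 20, 2009; that interval cannot revive it.

April 20, 2009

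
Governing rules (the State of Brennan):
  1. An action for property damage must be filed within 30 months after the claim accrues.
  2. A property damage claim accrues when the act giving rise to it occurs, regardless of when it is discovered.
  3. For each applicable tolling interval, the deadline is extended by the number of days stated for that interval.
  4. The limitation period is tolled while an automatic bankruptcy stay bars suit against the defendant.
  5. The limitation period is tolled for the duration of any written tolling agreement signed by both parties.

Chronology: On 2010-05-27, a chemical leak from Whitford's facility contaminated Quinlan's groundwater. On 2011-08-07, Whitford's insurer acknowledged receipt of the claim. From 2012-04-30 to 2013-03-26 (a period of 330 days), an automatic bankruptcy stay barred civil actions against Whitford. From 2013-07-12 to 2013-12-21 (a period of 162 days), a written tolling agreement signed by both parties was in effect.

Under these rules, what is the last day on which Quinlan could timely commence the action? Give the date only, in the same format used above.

The claim accrued on 2010-05-27, when the wrongful act occurred.
Adding the 30 months base period to 2010-05-27 gives a deadline of 2012-11-27, before any tolling.
The automatic bankruptcy stay from 2012-04-30 to 2013-03-26 tolled the period for 330 days, extending the deadline to 2013-10-23.
The written tolling agreement from 2013-07-12 to 2013-12-21 tolled the period for 162 days, extending the deadline to 2014-04-03.
The other events in the timeline have no effect on the limitation period under the stated rules.

2014-04-03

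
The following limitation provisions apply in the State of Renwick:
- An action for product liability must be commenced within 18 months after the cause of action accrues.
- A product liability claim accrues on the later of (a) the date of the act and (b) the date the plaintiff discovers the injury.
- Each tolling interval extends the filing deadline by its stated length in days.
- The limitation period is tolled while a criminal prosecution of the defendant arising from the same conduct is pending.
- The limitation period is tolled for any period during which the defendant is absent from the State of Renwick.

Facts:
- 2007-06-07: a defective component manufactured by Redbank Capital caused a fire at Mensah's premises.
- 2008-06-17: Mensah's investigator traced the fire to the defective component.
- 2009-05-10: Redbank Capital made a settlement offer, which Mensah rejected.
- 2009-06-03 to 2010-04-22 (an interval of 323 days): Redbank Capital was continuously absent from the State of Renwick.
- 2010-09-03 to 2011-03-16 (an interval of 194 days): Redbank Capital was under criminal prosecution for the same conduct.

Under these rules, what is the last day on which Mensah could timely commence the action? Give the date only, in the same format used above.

2011-05-18

The claim accrued on 2008-06-17 — the later of the 2007-06-07 act and the 2008-06-17 discovery.
Adding the 18 months base period to 2008-06-17 gives a deadline of 2009-12-17, before any tolling.
The period was tolled for 323 days by the defendant's absence from the jurisdiction (2009-06-03 to 2010-04-22), pushing the deadline to 2010-11-05.
The pending criminal prosecution from 2010-09-03 to 2011-03-16 tolled the period for 194 days, extending the deadline to 2011-05-18.
Nothing else in the chronology tolls or restarts the period.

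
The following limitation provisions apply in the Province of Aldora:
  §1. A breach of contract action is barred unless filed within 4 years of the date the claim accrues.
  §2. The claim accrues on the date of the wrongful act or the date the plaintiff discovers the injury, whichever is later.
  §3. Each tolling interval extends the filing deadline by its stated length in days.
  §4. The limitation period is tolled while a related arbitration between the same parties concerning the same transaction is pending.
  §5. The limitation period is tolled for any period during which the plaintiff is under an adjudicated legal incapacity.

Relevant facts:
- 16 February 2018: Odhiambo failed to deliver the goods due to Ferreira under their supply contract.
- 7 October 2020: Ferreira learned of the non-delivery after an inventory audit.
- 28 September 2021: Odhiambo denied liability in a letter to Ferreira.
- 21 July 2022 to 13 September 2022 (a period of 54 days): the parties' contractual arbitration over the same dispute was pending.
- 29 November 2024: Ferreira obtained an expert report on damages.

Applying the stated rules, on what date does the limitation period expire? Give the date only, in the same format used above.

30 November 2024

Taking the later of the act (16 February 2018) and discovery (7 October 2020), the claim accrued on 7 October 2020.
4 years from 7 October 2020 is 7 October 2024.
The pending related arbitration from 21 July 2022 to 13 September 2022 tolled the period for 54 days, extending the deadline to 30 November 2024.
Nothing else in the chronology tolls or restarts the period.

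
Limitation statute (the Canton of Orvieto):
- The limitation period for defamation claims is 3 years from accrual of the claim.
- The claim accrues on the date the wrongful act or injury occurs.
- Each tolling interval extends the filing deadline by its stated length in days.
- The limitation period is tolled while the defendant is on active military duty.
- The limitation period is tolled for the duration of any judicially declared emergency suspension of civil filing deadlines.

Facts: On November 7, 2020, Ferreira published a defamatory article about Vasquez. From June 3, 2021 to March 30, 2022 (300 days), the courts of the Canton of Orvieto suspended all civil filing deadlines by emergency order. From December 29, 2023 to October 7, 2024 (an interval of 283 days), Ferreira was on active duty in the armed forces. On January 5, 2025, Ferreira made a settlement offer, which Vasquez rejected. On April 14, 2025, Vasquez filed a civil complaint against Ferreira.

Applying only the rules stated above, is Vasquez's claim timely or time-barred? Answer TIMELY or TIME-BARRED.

TIMELY

The claim accrued on November 7, 2020, when the wrongful act occurred.
3 years from November 7, 2020 is November 7, 2023.
The emergency suspension of filing deadlines from June 3, 2021 to March 30, 2022 tolled the period for 300 days, extending the deadline to September 2, 2024.
Because the defendant's active military service ran from December 29, 2023 to October 7, 2024, the deadline is extended by 283 days to June 12, 2025.
Nothing else in the chronology tolls or restarts the period.
Vasquez filed on April 14, 2025, before the June 12, 2025 deadline, so the action is timely.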